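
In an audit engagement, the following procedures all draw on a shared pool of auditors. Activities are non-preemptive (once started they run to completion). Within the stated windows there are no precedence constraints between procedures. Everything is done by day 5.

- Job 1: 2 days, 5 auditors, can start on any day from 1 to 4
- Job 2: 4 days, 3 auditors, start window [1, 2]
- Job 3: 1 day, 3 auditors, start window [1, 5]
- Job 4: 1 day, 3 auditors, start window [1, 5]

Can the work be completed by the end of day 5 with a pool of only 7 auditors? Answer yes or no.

The minimum achievable peak is 8; 7 < 8, so no feasible schedule stays within the cap.

no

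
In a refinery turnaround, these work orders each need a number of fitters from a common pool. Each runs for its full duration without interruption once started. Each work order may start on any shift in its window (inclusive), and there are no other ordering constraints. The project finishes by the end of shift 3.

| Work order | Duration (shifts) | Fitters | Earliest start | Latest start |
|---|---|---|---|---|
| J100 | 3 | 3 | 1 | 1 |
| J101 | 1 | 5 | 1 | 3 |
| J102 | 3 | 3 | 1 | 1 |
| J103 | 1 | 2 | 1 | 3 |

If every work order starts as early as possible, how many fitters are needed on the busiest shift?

Early-start schedule: J100@1, J101@1, J102@1, J103@1.
Load per shift: shift 1: 13, shift 2: 6, shift 3: 6.
Peak is 13.

13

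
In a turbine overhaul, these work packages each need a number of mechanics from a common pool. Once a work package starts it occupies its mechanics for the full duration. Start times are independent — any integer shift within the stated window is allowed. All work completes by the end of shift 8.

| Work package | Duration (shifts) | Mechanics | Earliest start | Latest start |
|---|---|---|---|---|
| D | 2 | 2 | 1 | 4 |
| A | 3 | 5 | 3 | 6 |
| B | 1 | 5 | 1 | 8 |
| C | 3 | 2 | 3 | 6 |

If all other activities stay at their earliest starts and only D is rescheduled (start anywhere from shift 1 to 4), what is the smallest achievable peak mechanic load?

7

D@1: s1:7  s2:2  s3:7  s4:7  s5:7  s6:0  s7:0  s8:0 → peak 7
D@2: s1:5  s2:2  s3:9  s4:7  s5:7  s6:0  s7:0  s8:0 → peak 9
D@3: s1:5  s2:0  s3:9  s4:9  s5:7  s6:0  s7:0  s8:0 → peak 9
D@4: s1:5  s2:0  s3:7  s4:9  s5:9  s6:0  s7:0  s8:0 → peak 9
Best is D@1, peak 7.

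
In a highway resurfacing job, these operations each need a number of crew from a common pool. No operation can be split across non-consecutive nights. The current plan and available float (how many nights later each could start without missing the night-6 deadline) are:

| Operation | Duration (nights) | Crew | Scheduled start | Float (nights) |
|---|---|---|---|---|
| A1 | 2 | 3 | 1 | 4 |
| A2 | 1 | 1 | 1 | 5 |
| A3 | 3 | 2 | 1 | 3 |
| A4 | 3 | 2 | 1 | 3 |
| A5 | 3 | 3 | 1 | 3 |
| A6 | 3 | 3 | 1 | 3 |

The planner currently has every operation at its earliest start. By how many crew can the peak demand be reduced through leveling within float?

7

Early-start peak: n1:14  n2:13  n3:10  n4:0  n5:0  n6:0 ⇒ 14.
Leveled (A1@1, A2@1, A3@3, A4@3, A5@1, A6@4): n1:7  n2:6  n3:7  n4:7  n5:7  n6:3 ⇒ 7.
Reduction 14 − 7 = 7.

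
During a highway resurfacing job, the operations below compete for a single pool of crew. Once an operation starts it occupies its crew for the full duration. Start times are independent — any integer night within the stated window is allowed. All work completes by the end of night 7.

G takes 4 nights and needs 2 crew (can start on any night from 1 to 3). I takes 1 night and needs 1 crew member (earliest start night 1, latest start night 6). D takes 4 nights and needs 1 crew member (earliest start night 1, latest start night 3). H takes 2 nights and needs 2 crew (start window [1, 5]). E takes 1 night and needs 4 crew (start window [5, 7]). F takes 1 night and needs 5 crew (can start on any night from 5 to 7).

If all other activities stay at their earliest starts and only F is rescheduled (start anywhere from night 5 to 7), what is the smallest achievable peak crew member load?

F@5: n1:6  n2:5  n3:3  n4:3  n5:9  n6:0  n7:0 → peak 9
F@6: n1:6  n2:5  n3:3  n4:3  n5:4  n6:5  n7:0 → peak 6
F@7: n1:6  n2:5  n3:3  n4:3  n5:4  n6:0  n7:5 → peak 6
Best is F@6, peak 6.

6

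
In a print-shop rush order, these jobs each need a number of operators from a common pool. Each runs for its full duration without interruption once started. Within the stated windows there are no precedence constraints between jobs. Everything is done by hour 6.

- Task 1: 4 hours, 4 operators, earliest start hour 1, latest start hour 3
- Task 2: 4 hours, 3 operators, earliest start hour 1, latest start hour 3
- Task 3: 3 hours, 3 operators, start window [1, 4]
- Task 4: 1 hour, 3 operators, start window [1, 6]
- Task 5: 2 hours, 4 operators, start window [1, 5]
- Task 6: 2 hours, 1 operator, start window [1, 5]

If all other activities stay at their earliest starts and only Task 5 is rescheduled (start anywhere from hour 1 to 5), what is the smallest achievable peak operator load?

Task 5@1: h1:18  h2:15  h3:10  h4:7  h5:0  h6:0 → peak 18
Task 5@2: h1:14  h2:15  h3:14  h4:7  h5:0  h6:0 → peak 15
Task 5@3: h1:14  h2:11  h3:14  h4:11  h5:0  h6:0 → peak 14
Task 5@4: h1:14  h2:11  h3:10  h4:11  h5:4  h6:0 → peak 14
Task 5@5: h1:14  h2:11  h3:10  h4:7  h5:4  h6:4 → peak 14
Best is Task 5@3, peak 14.

14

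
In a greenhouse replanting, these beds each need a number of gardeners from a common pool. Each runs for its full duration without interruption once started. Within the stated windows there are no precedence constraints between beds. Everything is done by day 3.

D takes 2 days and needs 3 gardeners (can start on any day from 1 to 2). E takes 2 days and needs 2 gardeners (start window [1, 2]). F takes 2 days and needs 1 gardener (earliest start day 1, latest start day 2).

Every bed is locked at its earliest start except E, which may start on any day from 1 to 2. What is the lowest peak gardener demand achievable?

E@1: d1:6  d2:6  d3:0 → peak 6
E@2: d1:4  d2:6  d3:2 → peak 6
Best is E@1, peak 6.

6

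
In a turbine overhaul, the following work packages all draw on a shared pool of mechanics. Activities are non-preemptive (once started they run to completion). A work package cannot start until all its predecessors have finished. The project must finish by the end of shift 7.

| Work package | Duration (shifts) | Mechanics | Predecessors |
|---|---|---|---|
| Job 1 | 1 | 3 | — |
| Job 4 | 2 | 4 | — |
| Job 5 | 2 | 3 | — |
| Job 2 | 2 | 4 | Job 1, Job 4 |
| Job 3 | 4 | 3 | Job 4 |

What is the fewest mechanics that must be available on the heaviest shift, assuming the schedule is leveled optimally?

Early-start (Job 1@1, Job 4@1, Job 5@1, Job 2@3, Job 3@3) gives peak 10: s1:10  s2:7  s3:7  s4:7  s5:3  s6:3  s7:0.
Shift Job 5→2, Job 3→4.
Schedule Job 1@1, Job 4@1, Job 5@2, Job 2@3, Job 3@4: s1:7  s2:7  s3:7  s4:7  s5:3  s6:3  s7:3 — peak 7.

7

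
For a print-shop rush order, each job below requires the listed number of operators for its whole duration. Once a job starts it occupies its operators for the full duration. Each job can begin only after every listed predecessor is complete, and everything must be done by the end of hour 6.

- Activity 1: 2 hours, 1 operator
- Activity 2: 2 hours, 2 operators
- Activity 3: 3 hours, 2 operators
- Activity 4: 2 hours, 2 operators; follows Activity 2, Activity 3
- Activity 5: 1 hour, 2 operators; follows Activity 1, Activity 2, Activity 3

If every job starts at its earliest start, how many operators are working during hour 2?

5

At early start, hour 2 has: Activity 1, Activity 2, Activity 3.
Demand: 1 + 2 + 2 = 5.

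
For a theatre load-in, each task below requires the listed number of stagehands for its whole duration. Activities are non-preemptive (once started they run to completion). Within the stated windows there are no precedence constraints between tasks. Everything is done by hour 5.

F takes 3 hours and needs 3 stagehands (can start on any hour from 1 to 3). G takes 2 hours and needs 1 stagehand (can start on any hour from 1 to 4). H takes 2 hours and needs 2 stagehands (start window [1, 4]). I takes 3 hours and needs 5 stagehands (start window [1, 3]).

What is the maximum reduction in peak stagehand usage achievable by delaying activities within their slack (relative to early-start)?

3

Early-start peak: h1:11  h2:11  h3:8  h4:0  h5:0 ⇒ 11.
Leveled (F@1, G@1, H@1, I@3): h1:6  h2:6  h3:8  h4:5  h5:5 ⇒ 8.
Reduction 11 − 8 = 3.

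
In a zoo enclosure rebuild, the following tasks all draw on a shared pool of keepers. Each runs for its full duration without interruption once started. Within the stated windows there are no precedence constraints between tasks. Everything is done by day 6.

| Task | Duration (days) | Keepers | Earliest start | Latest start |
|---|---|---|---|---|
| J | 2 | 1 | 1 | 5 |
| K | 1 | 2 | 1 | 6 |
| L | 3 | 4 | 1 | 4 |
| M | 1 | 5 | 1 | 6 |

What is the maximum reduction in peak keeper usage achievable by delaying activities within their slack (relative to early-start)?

7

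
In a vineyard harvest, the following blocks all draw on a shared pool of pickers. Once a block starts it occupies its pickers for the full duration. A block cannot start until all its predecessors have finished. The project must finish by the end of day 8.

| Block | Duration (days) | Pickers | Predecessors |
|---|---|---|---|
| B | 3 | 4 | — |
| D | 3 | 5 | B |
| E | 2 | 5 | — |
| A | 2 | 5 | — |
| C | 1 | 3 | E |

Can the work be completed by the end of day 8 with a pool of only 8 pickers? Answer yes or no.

no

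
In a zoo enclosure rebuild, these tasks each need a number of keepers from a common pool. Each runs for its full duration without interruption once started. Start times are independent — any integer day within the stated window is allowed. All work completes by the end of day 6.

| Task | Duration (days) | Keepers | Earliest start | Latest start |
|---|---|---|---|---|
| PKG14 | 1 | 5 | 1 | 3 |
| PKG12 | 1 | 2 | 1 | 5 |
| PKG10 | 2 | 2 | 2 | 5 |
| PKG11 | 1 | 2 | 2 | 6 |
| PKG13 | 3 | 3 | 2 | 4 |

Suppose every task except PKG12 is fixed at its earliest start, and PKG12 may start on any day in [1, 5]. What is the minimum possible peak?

7

PKG12@1: d1:7  d2:7  d3:5  d4:3  d5:0  d6:0 → peak 7
PKG12@2: d1:5  d2:9  d3:5  d4:3  d5:0  d6:0 → peak 9
PKG12@3: d1:5  d2:7  d3:7  d4:3  d5:0  d6:0 → peak 7
PKG12@4: d1:5  d2:7  d3:5  d4:5  d5:0  d6:0 → peak 7
PKG12@5: d1:5  d2:7  d3:5  d4:3  d5:2  d6:0 → peak 7
Best is PKG12@1, peak 7.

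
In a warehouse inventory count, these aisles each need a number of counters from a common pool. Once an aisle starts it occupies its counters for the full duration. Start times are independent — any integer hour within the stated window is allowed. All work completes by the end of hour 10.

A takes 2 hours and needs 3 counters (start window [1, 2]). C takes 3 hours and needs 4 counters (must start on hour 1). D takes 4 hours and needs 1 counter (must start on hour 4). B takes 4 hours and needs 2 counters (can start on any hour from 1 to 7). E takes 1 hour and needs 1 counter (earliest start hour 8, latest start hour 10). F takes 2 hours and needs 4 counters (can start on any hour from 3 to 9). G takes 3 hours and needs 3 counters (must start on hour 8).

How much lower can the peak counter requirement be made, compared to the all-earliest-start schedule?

Early-start peak: h1:9  h2:9  h3:10  h4:7  h5:1  h6:1  h7:1  h8:4  h9:3  h10:3 ⇒ 10.
Leveled (A@1, C@1, D@4, B@3, E@8, F@4, G@8): h1:7  h2:7  h3:6  h4:7  h5:7  h6:3  h7:1  h8:4  h9:3  h10:3 ⇒ 7.
Reduction 10 − 7 = 3.

3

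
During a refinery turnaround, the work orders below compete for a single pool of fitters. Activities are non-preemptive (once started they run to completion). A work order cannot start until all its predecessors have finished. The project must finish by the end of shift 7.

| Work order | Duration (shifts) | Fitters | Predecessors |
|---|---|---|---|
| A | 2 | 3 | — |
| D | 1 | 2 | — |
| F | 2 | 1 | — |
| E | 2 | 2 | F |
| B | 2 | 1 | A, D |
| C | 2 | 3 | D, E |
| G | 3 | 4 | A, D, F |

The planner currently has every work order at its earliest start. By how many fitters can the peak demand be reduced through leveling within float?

Early-start peak: s1:6  s2:4  s3:7  s4:7  s5:7  s6:3  s7:0 ⇒ 7.
Leveled (A@1, D@1, F@1, E@3, B@5, C@6, G@3): s1:6  s2:4  s3:6  s4:6  s5:5  s6:4  s7:3 ⇒ 6.
Reduction 7 − 6 = 1.

1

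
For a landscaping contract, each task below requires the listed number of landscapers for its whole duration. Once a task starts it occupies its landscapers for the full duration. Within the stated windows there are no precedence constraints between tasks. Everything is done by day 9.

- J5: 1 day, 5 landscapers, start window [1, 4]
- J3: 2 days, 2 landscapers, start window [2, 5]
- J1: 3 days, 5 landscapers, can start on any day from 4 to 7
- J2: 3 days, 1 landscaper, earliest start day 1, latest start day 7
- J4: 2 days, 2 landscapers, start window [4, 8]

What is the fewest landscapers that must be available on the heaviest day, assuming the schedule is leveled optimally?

Early-start (J5@1, J3@2, J1@4, J2@1, J4@4) gives peak 7: d1:6  d2:3  d3:3  d4:7  d5:7  d6:5  d7:0  d8:0  d9:0.
Shift J2→7, J4→7.
Schedule J5@1, J3@2, J1@4, J2@7, J4@7: d1:5  d2:2  d3:2  d4:5  d5:5  d6:5  d7:3  d8:3  d9:1 — peak 5.

5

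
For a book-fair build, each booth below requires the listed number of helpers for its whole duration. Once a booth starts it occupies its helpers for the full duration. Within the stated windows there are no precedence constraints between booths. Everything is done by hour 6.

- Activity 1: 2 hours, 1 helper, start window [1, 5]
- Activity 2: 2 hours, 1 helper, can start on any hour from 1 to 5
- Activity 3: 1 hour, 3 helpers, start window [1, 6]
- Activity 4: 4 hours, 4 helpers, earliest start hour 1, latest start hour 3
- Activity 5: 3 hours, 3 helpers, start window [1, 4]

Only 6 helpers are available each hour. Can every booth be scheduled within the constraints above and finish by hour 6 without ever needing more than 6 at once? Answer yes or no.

no

The minimum achievable peak is 7; 6 < 7, so no feasible schedule stays within the cap.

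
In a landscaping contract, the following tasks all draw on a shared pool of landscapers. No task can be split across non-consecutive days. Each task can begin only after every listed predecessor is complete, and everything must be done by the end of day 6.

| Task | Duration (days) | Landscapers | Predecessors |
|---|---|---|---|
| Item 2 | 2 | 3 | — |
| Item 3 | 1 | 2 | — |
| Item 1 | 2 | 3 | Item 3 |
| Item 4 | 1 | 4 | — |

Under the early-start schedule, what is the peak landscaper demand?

9

Early-start schedule: Item 2@1, Item 3@1, Item 1@2, Item 4@1.
Load per day: day 1: 9, day 2: 6, day 3: 3, day 4: 0, day 5: 0, day 6: 0.
Peak is 9.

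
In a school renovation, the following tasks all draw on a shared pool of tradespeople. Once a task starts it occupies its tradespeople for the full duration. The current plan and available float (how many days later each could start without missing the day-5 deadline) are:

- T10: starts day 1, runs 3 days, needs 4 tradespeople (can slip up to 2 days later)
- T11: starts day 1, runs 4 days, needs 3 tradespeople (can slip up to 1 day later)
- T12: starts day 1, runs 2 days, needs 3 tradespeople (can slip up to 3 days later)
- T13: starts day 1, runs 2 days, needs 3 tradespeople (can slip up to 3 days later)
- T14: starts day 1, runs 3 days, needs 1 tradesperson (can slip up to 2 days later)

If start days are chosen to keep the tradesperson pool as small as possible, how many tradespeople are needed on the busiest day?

9

Early-start (T10@1, T11@1, T12@1, T13@1, T14@1) gives peak 14: d1:14  d2:14  d3:8  d4:3  d5:0.
Shift T12→4, T13→4.
Schedule T10@1, T11@1, T12@4, T13@4, T14@1: d1:8  d2:8  d3:8  d4:9  d5:6 — peak 9.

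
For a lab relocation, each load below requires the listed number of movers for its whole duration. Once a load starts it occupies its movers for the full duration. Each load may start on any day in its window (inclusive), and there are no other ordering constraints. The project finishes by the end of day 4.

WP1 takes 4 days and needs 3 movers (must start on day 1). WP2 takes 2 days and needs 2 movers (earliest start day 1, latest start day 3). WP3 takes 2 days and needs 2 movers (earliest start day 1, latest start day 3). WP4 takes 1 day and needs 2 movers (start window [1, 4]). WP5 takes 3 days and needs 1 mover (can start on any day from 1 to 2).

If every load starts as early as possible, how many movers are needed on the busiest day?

10

Early-start schedule: WP1@1, WP2@1, WP3@1, WP4@1, WP5@1.
Load per day: day 1: 10, day 2: 8, day 3: 4, day 4: 3.
Peak is 10.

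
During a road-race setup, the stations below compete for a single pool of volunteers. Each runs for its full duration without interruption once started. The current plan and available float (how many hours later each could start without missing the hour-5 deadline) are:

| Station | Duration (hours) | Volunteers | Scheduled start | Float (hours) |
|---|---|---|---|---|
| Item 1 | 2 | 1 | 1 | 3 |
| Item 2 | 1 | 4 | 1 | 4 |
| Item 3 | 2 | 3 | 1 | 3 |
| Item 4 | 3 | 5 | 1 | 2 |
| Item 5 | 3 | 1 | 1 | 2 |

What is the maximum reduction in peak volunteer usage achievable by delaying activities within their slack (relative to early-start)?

7

Early-start peak: h1:14  h2:10  h3:6  h4:0  h5:0 ⇒ 14.
Leveled (Item 1@1, Item 2@4, Item 3@4, Item 4@1, Item 5@1): h1:7  h2:7  h3:6  h4:7  h5:3 ⇒ 7.
Reduction 14 − 7 = 7.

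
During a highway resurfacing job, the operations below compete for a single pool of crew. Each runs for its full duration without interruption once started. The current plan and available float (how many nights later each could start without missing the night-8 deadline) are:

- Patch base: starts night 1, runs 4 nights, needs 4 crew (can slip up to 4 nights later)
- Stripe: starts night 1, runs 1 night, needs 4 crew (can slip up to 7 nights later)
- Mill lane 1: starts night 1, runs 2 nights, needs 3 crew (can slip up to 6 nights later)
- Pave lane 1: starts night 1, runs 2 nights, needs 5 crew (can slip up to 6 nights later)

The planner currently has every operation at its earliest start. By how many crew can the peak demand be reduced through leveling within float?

9

Early-start peak: n1:16  n2:12  n3:4  n4:4  n5:0  n6:0  n7:0  n8:0 ⇒ 16.
Leveled (Patch base@1, Stripe@5, Mill lane 1@1, Pave lane 1@6): n1:7  n2:7  n3:4  n4:4  n5:4  n6:5  n7:5  n8:0 ⇒ 7.
Reduction 16 − 7 = 9.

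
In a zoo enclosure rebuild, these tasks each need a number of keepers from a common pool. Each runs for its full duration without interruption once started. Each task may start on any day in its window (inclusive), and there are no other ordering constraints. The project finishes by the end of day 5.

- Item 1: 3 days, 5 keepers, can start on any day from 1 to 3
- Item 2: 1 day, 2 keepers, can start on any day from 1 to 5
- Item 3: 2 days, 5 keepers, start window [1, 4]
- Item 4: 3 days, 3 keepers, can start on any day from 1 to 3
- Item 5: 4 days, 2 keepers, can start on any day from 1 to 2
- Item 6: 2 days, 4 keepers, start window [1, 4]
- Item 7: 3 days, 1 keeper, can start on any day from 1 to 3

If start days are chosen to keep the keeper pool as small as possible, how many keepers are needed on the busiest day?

Early-start (Item 1@1, Item 2@1, Item 3@1, Item 4@1, Item 5@1, Item 6@1, Item 7@1) gives peak 22: d1:22  d2:20  d3:11  d4:2  d5:0.
Shift Item 3→4, Item 5→2, Item 6→4.
Schedule Item 1@1, Item 2@1, Item 3@4, Item 4@1, Item 5@2, Item 6@4, Item 7@1: d1:11  d2:11  d3:11  d4:11  d5:11 — peak 11.
Total keeper-days = 55 over 5 days ⇒ peak ≥ ⌈55/5⌉ = 11, so 11 is optimal.

11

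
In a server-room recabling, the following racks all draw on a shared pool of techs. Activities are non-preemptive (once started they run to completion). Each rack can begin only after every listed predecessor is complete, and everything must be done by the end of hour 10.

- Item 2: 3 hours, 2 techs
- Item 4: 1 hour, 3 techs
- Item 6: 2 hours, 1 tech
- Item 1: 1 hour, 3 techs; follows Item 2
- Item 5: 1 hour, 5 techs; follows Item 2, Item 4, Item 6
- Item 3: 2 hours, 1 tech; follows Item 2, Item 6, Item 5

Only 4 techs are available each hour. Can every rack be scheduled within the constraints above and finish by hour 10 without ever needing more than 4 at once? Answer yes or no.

The minimum achievable peak is 5; 4 < 5, so no feasible schedule stays within the cap.

no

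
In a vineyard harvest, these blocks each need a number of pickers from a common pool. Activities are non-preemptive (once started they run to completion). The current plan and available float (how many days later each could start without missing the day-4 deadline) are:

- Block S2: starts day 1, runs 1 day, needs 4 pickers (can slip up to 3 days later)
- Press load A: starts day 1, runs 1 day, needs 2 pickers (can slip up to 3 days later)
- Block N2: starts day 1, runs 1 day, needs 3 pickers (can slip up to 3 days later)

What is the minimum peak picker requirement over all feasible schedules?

Early-start (Block S2@1, Press load A@1, Block N2@1) gives peak 9: d1:9  d2:0  d3:0  d4:0.
Shift Press load A→2, Block N2→3.
Schedule Block S2@1, Press load A@2, Block N2@3: d1:4  d2:2  d3:3  d4:0 — peak 4.

4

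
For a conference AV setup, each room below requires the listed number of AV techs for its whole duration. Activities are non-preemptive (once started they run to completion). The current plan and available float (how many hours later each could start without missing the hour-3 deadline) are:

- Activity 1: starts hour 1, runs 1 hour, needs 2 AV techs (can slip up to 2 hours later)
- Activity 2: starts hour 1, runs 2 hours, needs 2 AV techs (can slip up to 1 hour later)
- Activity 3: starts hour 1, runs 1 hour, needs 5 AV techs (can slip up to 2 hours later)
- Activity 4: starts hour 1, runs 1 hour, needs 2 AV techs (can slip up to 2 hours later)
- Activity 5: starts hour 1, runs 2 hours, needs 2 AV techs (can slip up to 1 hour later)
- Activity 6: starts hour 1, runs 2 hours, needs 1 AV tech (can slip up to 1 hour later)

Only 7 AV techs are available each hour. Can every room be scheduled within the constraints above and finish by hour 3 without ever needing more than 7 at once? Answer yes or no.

yes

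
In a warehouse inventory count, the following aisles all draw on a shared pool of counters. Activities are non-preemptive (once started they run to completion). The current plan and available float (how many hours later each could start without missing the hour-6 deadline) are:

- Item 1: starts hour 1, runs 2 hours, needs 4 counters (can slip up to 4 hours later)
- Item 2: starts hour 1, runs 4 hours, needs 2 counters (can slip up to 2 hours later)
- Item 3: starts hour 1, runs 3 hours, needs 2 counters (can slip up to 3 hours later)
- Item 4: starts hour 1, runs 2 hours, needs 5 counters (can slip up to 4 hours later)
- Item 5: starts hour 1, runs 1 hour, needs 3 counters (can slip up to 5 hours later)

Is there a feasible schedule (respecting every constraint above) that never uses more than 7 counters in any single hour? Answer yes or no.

yes

Schedule Item 1@1, Item 2@1, Item 3@3, Item 4@5, Item 5@3: h1:6  h2:6  h3:7  h4:4  h5:7  h6:5 — peak 7 ≤ 7.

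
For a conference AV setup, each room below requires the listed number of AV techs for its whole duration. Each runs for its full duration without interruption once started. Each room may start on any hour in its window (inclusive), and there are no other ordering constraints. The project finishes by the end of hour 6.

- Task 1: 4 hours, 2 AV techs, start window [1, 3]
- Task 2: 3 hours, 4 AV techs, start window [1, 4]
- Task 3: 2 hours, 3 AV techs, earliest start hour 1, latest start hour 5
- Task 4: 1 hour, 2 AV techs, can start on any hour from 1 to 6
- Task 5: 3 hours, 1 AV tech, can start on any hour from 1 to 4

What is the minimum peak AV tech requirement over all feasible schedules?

Early-start (Task 1@1, Task 2@1, Task 3@1, Task 4@1, Task 5@1) gives peak 12: h1:12  h2:10  h3:7  h4:2  h5:0  h6:0.
Shift Task 3→4, Task 4→5, Task 5→4.
Schedule Task 1@1, Task 2@1, Task 3@4, Task 4@5, Task 5@4: h1:6  h2:6  h3:6  h4:6  h5:6  h6:1 — peak 6.
Total AV tech-hours = 31 over 6 hours ⇒ peak ≥ ⌈31/6⌉ = 6, so 6 is optimal.

6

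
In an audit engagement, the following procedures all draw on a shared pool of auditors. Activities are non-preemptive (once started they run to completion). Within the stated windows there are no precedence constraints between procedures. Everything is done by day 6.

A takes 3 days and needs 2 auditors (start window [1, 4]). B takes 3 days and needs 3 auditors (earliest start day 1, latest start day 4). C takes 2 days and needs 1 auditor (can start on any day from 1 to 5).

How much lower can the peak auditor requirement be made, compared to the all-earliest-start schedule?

3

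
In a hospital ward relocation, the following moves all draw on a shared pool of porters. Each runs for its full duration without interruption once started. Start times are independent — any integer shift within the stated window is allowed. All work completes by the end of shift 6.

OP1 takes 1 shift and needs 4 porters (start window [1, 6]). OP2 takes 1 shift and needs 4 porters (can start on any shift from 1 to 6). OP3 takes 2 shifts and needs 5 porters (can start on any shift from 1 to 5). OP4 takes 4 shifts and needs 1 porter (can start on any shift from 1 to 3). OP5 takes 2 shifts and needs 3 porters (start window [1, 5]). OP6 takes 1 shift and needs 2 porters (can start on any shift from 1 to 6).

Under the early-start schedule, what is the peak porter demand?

19

Early-start schedule: OP1@1, OP2@1, OP3@1, OP4@1, OP5@1, OP6@1.
Load per shift: shift 1: 19, shift 2: 9, shift 3: 1, shift 4: 1, shift 5: 0, shift 6: 0.
Peak is 19.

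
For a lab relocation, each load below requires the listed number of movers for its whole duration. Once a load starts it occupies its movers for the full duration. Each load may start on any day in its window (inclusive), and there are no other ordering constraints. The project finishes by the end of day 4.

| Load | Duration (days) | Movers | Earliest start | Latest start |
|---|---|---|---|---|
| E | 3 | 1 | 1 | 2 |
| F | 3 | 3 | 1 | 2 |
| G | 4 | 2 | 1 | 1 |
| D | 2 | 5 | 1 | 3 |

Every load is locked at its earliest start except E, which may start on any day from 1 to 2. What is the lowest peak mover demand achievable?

E@1: d1:11  d2:11  d3:6  d4:2 → peak 11
E@2: d1:10  d2:11  d3:6  d4:3 → peak 11
Best is E@1, peak 11.

11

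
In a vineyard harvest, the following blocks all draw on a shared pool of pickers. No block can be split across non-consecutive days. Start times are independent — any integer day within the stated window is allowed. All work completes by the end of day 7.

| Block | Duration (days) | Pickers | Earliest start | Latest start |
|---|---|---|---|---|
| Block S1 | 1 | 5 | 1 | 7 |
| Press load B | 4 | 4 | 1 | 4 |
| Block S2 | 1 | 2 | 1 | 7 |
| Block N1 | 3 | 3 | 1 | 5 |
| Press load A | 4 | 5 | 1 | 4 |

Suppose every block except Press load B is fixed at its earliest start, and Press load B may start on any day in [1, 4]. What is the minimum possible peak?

Press load B@1: d1:19  d2:12  d3:12  d4:9  d5:0  d6:0  d7:0 → peak 19
Press load B@2: d1:15  d2:12  d3:12  d4:9  d5:4  d6:0  d7:0 → peak 15
Press load B@3: d1:15  d2:8  d3:12  d4:9  d5:4  d6:4  d7:0 → peak 15
Press load B@4: d1:15  d2:8  d3:8  d4:9  d5:4  d6:4  d7:4 → peak 15
Best is Press load B@2, peak 15.

15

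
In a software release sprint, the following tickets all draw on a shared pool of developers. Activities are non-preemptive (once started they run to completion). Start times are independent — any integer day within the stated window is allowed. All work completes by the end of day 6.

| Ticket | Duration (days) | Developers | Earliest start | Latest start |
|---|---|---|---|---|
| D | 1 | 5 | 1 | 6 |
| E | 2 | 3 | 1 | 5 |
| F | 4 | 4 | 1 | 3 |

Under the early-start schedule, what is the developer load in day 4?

4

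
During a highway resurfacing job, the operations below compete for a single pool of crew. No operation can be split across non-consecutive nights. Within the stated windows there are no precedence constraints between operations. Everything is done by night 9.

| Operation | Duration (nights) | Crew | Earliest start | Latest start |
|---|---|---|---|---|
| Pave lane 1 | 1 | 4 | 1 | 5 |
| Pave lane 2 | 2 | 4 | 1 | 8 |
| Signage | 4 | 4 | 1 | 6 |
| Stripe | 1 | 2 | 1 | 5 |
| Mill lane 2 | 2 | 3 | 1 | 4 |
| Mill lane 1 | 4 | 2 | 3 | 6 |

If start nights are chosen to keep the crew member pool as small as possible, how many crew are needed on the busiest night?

Early-start (Pave lane 1@1, Pave lane 2@1, Signage@1, Stripe@1, Mill lane 2@1, Mill lane 1@3) gives peak 17: n1:17  n2:11  n3:6  n4:6  n5:2  n6:2  n7:0  n8:0  n9:0.
Shift Pave lane 2→2, Signage→6, Mill lane 2→4.
Schedule Pave lane 1@1, Pave lane 2@2, Signage@6, Stripe@1, Mill lane 2@4, Mill lane 1@3: n1:6  n2:4  n3:6  n4:5  n5:5  n6:6  n7:4  n8:4  n9:4 — peak 6.

6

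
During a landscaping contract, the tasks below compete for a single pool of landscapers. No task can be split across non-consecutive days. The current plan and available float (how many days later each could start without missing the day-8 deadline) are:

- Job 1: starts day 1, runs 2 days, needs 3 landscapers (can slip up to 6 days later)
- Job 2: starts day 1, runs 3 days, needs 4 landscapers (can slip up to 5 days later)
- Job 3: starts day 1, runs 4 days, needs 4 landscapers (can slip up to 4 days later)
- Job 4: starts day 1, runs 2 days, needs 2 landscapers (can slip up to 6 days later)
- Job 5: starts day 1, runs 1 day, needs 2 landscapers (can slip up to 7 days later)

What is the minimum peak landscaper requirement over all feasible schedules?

7

Early-start (Job 1@1, Job 2@1, Job 3@1, Job 4@1, Job 5@1) gives peak 15: d1:15  d2:13  d3:8  d4:4  d5:0  d6:0  d7:0  d8:0.
Shift Job 3→4, Job 4→3, Job 5→5.
Schedule Job 1@1, Job 2@1, Job 3@4, Job 4@3, Job 5@5: d1:7  d2:7  d3:6  d4:6  d5:6  d6:4  d7:4  d8:0 — peak 7.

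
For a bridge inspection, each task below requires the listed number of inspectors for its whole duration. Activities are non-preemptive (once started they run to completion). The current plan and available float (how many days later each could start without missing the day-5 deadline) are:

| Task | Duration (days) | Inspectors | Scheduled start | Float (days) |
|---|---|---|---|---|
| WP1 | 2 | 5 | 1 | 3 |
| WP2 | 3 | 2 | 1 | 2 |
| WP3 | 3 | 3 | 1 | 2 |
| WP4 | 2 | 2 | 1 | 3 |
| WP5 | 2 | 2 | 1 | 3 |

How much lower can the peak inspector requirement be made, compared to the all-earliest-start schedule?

7

Early-start peak: d1:14  d2:14  d3:5  d4:0  d5:0 ⇒ 14.
Leveled (WP1@1, WP2@1, WP3@3, WP4@3, WP5@4): d1:7  d2:7  d3:7  d4:7  d5:5 ⇒ 7.
Reduction 14 − 7 = 7.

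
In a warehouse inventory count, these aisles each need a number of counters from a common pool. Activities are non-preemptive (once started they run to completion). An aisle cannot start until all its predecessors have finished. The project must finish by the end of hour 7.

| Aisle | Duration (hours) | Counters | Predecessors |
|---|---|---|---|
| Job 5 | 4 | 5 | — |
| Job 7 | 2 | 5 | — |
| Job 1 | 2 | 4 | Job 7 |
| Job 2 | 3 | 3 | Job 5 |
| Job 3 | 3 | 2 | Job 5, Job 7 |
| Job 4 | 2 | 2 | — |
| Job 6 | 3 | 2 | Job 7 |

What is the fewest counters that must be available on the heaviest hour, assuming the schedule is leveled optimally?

Early-start (Job 5@1, Job 7@1, Job 1@3, Job 2@5, Job 3@5, Job 4@1, Job 6@3) gives peak 12: h1:12  h2:12  h3:11  h4:11  h5:7  h6:5  h7:5.
Shift Job 4→5, Job 6→5.
Schedule Job 5@1, Job 7@1, Job 1@3, Job 2@5, Job 3@5, Job 4@5, Job 6@5: h1:10  h2:10  h3:9  h4:9  h5:9  h6:9  h7:7 — peak 10.

10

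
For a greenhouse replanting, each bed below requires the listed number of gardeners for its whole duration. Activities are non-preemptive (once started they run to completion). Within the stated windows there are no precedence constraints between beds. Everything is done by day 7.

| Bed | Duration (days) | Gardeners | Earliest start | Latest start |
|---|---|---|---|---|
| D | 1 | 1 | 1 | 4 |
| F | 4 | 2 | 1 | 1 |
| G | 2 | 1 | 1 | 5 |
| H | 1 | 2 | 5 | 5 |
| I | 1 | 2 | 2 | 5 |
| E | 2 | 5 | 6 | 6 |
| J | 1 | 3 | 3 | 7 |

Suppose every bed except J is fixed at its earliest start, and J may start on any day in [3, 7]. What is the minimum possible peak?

5

J@3: d1:4  d2:5  d3:5  d4:2  d5:2  d6:5  d7:5 → peak 5
J@4: d1:4  d2:5  d3:2  d4:5  d5:2  d6:5  d7:5 → peak 5
J@5: d1:4  d2:5  d3:2  d4:2  d5:5  d6:5  d7:5 → peak 5
J@6: d1:4  d2:5  d3:2  d4:2  d5:2  d6:8  d7:5 → peak 8
J@7: d1:4  d2:5  d3:2  d4:2  d5:2  d6:5  d7:8 → peak 8
Best is J@3, peak 5.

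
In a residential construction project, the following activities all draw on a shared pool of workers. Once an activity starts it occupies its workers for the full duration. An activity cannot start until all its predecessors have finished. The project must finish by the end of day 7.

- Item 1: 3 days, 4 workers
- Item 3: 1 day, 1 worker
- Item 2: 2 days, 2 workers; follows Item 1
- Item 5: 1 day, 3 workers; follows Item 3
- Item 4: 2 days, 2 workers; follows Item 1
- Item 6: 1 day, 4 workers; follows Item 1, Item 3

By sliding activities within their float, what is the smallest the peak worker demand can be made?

Early-start (Item 1@1, Item 3@1, Item 2@4, Item 5@2, Item 4@4, Item 6@4) gives peak 8: d1:5  d2:7  d3:4  d4:8  d5:4  d6:0  d7:0.
Shift Item 5→4, Item 4→5, Item 6→7.
Schedule Item 1@1, Item 3@1, Item 2@4, Item 5@4, Item 4@5, Item 6@7: d1:5  d2:4  d3:4  d4:5  d5:4  d6:2  d7:4 — peak 5.

5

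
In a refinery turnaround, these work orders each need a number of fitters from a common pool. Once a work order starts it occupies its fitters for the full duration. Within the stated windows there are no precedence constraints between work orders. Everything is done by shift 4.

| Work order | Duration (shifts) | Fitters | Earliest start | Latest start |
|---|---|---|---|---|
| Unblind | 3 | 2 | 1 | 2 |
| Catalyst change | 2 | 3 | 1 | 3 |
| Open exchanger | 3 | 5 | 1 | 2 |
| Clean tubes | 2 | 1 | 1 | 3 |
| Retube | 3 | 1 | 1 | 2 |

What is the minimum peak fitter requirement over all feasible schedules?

Early-start (Unblind@1, Catalyst change@1, Open exchanger@1, Clean tubes@1, Retube@1) gives peak 12: s1:12  s2:12  s3:8  s4:0.
Shift Clean tubes→3.
Schedule Unblind@1, Catalyst change@1, Open exchanger@1, Clean tubes@3, Retube@1: s1:11  s2:11  s3:9  s4:1 — peak 11.

11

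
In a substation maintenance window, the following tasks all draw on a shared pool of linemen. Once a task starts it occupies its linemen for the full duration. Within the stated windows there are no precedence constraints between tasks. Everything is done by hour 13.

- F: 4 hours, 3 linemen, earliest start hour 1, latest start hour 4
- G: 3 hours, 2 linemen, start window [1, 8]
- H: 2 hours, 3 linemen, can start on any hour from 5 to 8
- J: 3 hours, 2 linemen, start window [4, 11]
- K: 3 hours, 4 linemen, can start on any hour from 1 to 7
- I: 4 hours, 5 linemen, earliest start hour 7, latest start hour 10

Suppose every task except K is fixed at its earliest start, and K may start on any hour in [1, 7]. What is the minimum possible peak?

9

K@1: h1:9  h2:9  h3:9  h4:5  h5:5  h6:5  h7:5  h8:5  h9:5  h10:5  h11:0  h12:0  h13:0 → peak 9
K@2: h1:5  h2:9  h3:9  h4:9  h5:5  h6:5  h7:5  h8:5  h9:5  h10:5  h11:0  h12:0  h13:0 → peak 9
K@3: h1:5  h2:5  h3:9  h4:9  h5:9  h6:5  h7:5  h8:5  h9:5  h10:5  h11:0  h12:0  h13:0 → peak 9
K@4: h1:5  h2:5  h3:5  h4:9  h5:9  h6:9  h7:5  h8:5  h9:5  h10:5  h11:0  h12:0  h13:0 → peak 9
K@5: h1:5  h2:5  h3:5  h4:5  h5:9  h6:9  h7:9  h8:5  h9:5  h10:5  h11:0  h12:0  h13:0 → peak 9
K@6: h1:5  h2:5  h3:5  h4:5  h5:5  h6:9  h7:9  h8:9  h9:5  h10:5  h11:0  h12:0  h13:0 → peak 9
K@7: h1:5  h2:5  h3:5  h4:5  h5:5  h6:5  h7:9  h8:9  h9:9  h10:5  h11:0  h12:0  h13:0 → peak 9
Best is K@1, peak 9.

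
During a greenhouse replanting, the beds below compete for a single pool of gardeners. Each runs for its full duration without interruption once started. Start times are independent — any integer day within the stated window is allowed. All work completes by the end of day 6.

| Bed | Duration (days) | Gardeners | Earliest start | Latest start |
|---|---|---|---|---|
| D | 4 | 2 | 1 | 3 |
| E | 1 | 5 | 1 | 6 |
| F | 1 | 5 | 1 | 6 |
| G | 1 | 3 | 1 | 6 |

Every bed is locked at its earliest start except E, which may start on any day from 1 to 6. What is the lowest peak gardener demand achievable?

E@1: d1:15  d2:2  d3:2  d4:2  d5:0  d6:0 → peak 15
E@2: d1:10  d2:7  d3:2  d4:2  d5:0  d6:0 → peak 10
E@3: d1:10  d2:2  d3:7  d4:2  d5:0  d6:0 → peak 10
E@4: d1:10  d2:2  d3:2  d4:7  d5:0  d6:0 → peak 10
E@5: d1:10  d2:2  d3:2  d4:2  d5:5  d6:0 → peak 10
E@6: d1:10  d2:2  d3:2  d4:2  d5:0  d6:5 → peak 10
Best is E@2, peak 10.

10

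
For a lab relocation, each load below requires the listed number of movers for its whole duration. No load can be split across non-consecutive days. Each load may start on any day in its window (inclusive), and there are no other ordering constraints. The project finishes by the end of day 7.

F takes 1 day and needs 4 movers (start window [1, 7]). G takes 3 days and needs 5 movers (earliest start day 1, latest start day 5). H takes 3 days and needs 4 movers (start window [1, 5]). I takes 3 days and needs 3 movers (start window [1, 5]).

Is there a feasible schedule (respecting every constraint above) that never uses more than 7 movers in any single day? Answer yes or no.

Schedule F@1, G@2, H@5, I@5: d1:4  d2:5  d3:5  d4:5  d5:7  d6:7  d7:7 — peak 7 ≤ 7.

yes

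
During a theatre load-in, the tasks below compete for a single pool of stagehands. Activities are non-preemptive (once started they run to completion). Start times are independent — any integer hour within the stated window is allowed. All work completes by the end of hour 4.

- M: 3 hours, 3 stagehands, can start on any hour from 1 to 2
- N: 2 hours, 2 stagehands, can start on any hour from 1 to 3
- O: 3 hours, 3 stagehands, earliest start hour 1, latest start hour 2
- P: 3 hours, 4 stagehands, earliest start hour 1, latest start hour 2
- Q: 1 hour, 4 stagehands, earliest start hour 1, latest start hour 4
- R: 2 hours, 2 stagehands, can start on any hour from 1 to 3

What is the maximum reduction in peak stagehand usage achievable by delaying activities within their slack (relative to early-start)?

6

Early-start peak: h1:18  h2:14  h3:10  h4:0 ⇒ 18.
Leveled (M@1, N@1, O@1, P@1, Q@4, R@3): h1:12  h2:12  h3:12  h4:6 ⇒ 12.
Reduction 18 − 12 = 6.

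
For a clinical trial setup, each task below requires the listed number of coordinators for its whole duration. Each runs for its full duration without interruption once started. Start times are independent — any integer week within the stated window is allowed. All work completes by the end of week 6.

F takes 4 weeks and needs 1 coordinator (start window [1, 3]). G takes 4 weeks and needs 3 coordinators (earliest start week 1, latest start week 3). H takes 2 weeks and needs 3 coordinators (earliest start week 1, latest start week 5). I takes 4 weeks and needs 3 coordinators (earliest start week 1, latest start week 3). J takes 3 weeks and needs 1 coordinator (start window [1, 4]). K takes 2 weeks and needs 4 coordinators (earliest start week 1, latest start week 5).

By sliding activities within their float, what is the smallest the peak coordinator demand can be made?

8

Early-start (F@1, G@1, H@1, I@1, J@1, K@1) gives peak 15: w1:15  w2:15  w3:8  w4:7  w5:0  w6:0.
Shift I→3, K→5.
Schedule F@1, G@1, H@1, I@3, J@1, K@5: w1:8  w2:8  w3:8  w4:7  w5:7  w6:7 — peak 8.
Total coordinator-weeks = 45 over 6 weeks ⇒ peak ≥ ⌈45/6⌉ = 8, so 8 is optimal.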